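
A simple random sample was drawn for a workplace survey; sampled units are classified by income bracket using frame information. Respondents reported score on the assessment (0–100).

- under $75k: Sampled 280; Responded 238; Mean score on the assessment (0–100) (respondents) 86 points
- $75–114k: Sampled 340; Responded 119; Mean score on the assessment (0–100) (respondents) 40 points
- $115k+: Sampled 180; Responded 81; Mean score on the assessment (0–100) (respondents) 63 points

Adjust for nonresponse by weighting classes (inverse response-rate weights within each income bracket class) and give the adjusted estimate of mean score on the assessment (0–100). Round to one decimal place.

Class response rates: under $75k 238/280 = 85%, $75–114k 119/340 = 35%, $115k+ 81/180 = 45%.
Inverse-response-rate weighting restores each class to its sampled count, so class totals weight by n_sampled:
  under $75k: 280 × 86 = 24,080
  $75–114k: 340 × 40 = 13,600
  $115k+: 180 × 63 = 11,340
Adjusted estimate = 49,020 / 800 = 61.275 → 61.3.

61.3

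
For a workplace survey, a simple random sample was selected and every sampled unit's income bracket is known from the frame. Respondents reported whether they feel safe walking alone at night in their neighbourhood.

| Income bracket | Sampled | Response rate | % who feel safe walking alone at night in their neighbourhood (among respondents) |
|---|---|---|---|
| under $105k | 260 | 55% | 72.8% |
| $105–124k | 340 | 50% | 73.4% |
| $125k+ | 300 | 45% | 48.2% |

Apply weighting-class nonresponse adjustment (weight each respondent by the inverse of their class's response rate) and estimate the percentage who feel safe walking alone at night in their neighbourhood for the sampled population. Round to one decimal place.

64.8%

Weighting each respondent by the inverse class response rate inflates each class back to its sampled size, so the class weight is n_sampled:
  under $105k: 260 × 72.8 = 18,928
  $105–124k: 340 × 73.4 = 24956
  $125k+: 300 × 48.2 = 14,460
Adjusted estimate = 58,344 / 900 = 64.8267 → 64.8%.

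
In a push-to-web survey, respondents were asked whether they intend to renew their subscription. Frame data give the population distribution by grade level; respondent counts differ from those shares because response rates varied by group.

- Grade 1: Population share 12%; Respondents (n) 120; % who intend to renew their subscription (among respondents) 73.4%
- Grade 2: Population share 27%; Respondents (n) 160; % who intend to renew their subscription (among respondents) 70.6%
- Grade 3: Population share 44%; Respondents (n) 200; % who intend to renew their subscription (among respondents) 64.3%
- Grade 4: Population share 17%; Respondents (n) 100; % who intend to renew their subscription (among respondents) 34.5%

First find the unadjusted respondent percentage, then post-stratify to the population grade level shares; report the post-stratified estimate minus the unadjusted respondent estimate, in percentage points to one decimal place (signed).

-0.8 percentage points

Naive respondent-only estimate (weights = respondent counts):
  (120/580)×73.4 + (160/580)×70.6 + (200/580)×64.3 + (100/580)×34.5 = 62.7828%
Post-stratifying to population shares instead:
  0.12×73.4 + 0.27×70.6 + 0.44×64.3 + 0.17×34.5 = 62.027%
Difference = 62.027 − 62.7828 = -0.7558 pp.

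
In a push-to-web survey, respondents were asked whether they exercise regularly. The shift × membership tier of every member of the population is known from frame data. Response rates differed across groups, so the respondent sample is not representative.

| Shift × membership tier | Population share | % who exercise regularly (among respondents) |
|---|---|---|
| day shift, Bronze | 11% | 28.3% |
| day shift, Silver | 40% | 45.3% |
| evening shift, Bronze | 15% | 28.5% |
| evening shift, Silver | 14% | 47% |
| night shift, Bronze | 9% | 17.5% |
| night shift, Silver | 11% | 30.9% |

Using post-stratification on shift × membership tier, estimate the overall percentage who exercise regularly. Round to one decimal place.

37.1%

Weight each group's respondent value by its population share:
  day shift, Bronze: 0.11 × 28.3 = 3.113
  day shift, Silver: 0.4 × 45.3 = 18.12
  evening shift, Bronze: 0.15 × 28.5 = 4.275
  evening shift, Silver: 0.14 × 47 = 6.58
  night shift, Bronze: 0.09 × 17.5 = 1.575
  night shift, Silver: 0.11 × 30.9 = 3.399
Post-stratified estimate = 37.062 → 37.1%.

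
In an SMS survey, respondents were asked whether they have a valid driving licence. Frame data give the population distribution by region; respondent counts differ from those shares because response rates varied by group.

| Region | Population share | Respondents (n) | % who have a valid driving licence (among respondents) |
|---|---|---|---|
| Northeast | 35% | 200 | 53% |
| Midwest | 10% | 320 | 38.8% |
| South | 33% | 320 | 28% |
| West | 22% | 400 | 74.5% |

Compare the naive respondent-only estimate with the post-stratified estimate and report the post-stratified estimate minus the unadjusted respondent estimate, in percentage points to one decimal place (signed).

Naive respondent-only estimate (weights = respondent counts):
  (200/1240)×53 + (320/1240)×38.8 + (320/1240)×28 + (400/1240)×74.5 = 49.8194%
Post-stratified estimate weights by population shares:
  0.35×53 + 0.1×38.8 + 0.33×28 + 0.22×74.5 = 48.06%
Difference = 48.06 − 49.8194 = -1.7594 pp.

-1.8 percentage points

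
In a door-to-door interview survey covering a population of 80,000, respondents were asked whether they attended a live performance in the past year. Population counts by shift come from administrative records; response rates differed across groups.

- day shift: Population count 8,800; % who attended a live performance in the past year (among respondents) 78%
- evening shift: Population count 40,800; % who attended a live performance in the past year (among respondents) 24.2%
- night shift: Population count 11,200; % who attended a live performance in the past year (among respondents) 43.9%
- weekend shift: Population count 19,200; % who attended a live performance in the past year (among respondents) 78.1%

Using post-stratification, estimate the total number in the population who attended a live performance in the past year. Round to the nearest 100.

36,600

Each cell contributes its population count × the respondent rate:
  day shift: 8,800 × 78% = 6864
  evening shift: 40,800 × 24.2% = 9873.6
  night shift: 11,200 × 43.9% = 4916.8
  weekend shift: 19,200 × 78.1% = 14995.2
Estimated total = 36649.6 → 36,600.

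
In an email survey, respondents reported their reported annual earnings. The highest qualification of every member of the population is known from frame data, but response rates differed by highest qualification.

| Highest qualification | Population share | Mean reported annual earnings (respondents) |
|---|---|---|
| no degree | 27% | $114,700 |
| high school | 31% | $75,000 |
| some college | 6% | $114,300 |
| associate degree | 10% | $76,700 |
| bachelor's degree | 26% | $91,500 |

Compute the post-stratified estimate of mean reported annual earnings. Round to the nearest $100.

$92,500

Reweight to the known highest qualification distribution:
  no degree: 0.27 × 114,700 = 30,969
  high school: 0.31 × 75,000 = 23,250
  some college: 0.06 × 114,300 = 6858
  associate degree: 0.1 × 76,700 = 7670
  bachelor's degree: 0.26 × 91,500 = 23,790
Post-stratified estimate = 92,537 → $92,500.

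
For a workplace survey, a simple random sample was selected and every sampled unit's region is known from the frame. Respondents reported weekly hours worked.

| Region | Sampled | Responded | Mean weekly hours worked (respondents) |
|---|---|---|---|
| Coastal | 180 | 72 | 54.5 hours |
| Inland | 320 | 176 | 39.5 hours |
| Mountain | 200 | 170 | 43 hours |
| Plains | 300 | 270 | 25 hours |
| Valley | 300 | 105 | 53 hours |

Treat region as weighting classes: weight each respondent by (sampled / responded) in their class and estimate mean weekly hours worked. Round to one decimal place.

41.9

Class response rates: Coastal 72/180 = 40%, Inland 176/320 = 55%, Mountain 170/200 = 85%, Plains 270/300 = 90%, Valley 105/300 = 35%.
Each respondent's weight = sampled/responded in their class; summing within a class gives n_sampled, so:
  Coastal: 180 × 54.5 = 9810
  Inland: 320 × 39.5 = 12,640
  Mountain: 200 × 43 = 8600
  Plains: 300 × 25 = 7500
  Valley: 300 × 53 = 15,900
Adjusted estimate = 54,450 / 1,300 = 41.8846 → 41.9.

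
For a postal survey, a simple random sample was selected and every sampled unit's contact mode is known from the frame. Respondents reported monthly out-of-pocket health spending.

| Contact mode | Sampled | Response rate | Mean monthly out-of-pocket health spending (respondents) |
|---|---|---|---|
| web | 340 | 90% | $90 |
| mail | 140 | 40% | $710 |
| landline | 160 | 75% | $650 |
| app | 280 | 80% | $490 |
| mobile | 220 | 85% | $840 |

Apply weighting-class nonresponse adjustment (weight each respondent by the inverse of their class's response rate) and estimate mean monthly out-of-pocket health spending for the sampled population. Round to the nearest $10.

Each respondent's weight = sampled/responded in their class; summing within a class gives n_sampled, so:
  web: 340 × 90 = 30,600
  mail: 140 × 710 = 99,400
  landline: 160 × 650 = 104,000
  app: 280 × 490 = 137,200
  mobile: 220 × 840 = 184,800
Adjusted estimate = 556,000 / 1,140 = 487.719 → $490.

$490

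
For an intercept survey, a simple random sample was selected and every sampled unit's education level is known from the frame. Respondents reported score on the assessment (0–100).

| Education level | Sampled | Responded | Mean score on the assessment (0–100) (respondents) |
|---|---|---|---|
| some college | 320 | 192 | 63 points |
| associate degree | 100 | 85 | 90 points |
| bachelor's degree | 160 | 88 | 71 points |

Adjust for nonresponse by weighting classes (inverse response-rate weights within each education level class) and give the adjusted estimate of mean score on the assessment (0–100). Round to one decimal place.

Response rates by class: some college 192/320 = 60%, associate degree 85/100 = 85%, bachelor's degree 88/160 = 55%.
Each respondent's weight = sampled/responded in their class; summing within a class gives n_sampled, so:
  some college: 320 × 63 = 20,160
  associate degree: 100 × 90 = 9000
  bachelor's degree: 160 × 71 = 11,360
Adjusted estimate = 40,520 / 580 = 69.8621 → 69.9.

69.9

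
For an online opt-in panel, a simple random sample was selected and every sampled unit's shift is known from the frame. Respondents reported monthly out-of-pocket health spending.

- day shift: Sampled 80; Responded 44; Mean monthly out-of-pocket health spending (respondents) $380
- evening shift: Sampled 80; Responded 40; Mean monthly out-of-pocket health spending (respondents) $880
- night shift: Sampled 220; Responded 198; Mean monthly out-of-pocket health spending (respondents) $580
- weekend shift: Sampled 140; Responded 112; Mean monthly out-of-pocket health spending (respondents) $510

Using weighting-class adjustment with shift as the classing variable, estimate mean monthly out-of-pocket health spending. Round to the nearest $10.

Response rates by class: day shift 44/80 = 55%, evening shift 40/80 = 50%, night shift 198/220 = 90%, weekend shift 112/140 = 80%.
Each respondent's weight = sampled/responded in their class; summing within a class gives n_sampled, so:
  day shift: 80 × 380 = 30,400
  evening shift: 80 × 880 = 70,400
  night shift: 220 × 580 = 127,600
  weekend shift: 140 × 510 = 71,400
Adjusted estimate = 299,800 / 520 = 576.538 → $580.

$580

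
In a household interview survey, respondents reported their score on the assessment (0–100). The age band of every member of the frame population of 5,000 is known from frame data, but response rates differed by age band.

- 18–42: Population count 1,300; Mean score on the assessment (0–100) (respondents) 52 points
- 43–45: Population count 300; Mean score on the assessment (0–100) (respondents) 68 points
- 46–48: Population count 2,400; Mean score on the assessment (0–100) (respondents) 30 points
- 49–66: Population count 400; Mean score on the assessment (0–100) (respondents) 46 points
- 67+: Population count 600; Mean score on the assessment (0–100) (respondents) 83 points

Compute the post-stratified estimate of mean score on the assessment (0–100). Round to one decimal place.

Weight each group's respondent value by its population share:
  18–42: (1,300/5,000) × 52 = 13.52
  43–45: (300/5,000) × 68 = 4.08
  46–48: (2,400/5,000) × 30 = 14.4
  49–66: (400/5,000) × 46 = 3.68
  67+: (600/5,000) × 83 = 9.96
Post-stratified estimate = 45.64 → 45.6.

45.6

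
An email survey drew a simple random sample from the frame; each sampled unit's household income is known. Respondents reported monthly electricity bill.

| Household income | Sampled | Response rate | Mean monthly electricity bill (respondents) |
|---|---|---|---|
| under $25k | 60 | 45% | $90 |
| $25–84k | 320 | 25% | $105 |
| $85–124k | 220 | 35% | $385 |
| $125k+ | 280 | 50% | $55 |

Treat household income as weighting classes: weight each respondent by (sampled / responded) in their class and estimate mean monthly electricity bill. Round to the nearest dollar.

Inverse-response-rate weighting restores each class to its sampled count, so class totals weight by n_sampled:
  under $25k: 60 × 90 = 5400
  $25–84k: 320 × 105 = 33,600
  $85–124k: 220 × 385 = 84,700
  $125k+: 280 × 55 = 15,400
Adjusted estimate = 139,100 / 880 = 158.068 → $158.

$158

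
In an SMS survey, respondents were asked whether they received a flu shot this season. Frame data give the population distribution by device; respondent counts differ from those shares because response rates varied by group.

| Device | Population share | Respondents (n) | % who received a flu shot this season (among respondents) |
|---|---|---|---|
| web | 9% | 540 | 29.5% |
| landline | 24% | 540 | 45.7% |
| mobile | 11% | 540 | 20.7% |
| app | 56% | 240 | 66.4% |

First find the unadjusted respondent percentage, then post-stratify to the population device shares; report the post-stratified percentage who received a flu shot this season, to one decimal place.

53.1%

Unadjusted (pooled respondent) estimate weights by respondent counts:
  (540/1860)×29.5 + (540/1860)×45.7 + (540/1860)×20.7 + (240/1860)×66.4 = 36.4097%
Post-stratifying to population shares instead:
  0.09×29.5 + 0.24×45.7 + 0.11×20.7 + 0.56×66.4 = 53.084%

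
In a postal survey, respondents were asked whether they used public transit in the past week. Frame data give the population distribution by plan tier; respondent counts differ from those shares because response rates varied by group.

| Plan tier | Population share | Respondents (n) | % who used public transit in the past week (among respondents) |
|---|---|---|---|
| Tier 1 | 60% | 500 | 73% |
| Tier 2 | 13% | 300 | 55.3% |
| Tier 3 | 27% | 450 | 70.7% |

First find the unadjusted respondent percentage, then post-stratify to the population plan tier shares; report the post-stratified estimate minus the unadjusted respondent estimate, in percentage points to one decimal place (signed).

Without adjustment, the pooled respondent share is:
  (500/1250)×73 + (300/1250)×55.3 + (450/1250)×70.7 = 67.924%
Post-stratifying to population shares instead:
  0.6×73 + 0.13×55.3 + 0.27×70.7 = 70.078%
Difference = 70.078 − 67.924 = 2.154 pp.

+2.2 percentage points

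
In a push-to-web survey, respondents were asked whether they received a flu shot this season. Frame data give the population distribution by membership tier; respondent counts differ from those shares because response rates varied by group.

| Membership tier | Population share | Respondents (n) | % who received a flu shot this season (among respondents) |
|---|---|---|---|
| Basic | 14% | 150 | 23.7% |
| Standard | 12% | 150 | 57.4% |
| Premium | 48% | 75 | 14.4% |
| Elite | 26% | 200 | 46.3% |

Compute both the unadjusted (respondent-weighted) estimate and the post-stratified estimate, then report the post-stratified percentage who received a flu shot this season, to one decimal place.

Naive respondent-only estimate (weights = respondent counts):
  (150/575)×23.7 + (150/575)×57.4 + (75/575)×14.4 + (200/575)×46.3 = 39.1391%
Post-stratified estimate weights by population shares:
  0.14×23.7 + 0.12×57.4 + 0.48×14.4 + 0.26×46.3 = 29.156%

29.2%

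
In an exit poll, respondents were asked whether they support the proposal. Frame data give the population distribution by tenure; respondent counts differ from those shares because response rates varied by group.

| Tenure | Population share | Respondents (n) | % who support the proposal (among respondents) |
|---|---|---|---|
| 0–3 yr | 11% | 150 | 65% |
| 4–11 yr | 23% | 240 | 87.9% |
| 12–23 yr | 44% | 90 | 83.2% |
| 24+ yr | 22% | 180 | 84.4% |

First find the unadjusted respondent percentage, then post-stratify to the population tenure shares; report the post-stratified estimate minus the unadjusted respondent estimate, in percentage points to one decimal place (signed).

Without adjustment, the pooled respondent share is:
  (150/660)×65 + (240/660)×87.9 + (90/660)×83.2 + (180/660)×84.4 = 81.1%
Reweighting by population tenure shares:
  0.11×65 + 0.23×87.9 + 0.44×83.2 + 0.22×84.4 = 82.543%
Difference = 82.543 − 81.1 = 1.443 pp.

+1.4 percentage points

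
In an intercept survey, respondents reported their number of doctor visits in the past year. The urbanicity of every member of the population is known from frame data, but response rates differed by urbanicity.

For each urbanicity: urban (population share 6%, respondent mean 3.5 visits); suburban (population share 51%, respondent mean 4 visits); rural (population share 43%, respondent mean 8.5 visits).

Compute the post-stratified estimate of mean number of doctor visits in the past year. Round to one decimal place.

Weight each group's respondent value by its population share:
  urban: 0.06 × 3.5 = 0.21
  suburban: 0.51 × 4 = 2.04
  rural: 0.43 × 8.5 = 3.655
Post-stratified estimate = 5.905 → 5.9.

5.9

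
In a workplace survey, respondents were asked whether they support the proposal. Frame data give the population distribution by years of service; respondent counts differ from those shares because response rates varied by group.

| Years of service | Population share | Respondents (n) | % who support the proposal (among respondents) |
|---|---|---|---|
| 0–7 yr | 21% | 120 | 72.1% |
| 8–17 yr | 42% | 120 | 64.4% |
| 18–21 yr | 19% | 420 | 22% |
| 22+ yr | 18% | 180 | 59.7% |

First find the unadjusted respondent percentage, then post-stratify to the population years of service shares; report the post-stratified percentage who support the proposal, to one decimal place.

Naive respondent-only estimate (weights = respondent counts):
  (120/840)×72.1 + (120/840)×64.4 + (420/840)×22 + (180/840)×59.7 = 43.2929%
Reweighting by population years of service shares:
  0.21×72.1 + 0.42×64.4 + 0.19×22 + 0.18×59.7 = 57.115%

57.1%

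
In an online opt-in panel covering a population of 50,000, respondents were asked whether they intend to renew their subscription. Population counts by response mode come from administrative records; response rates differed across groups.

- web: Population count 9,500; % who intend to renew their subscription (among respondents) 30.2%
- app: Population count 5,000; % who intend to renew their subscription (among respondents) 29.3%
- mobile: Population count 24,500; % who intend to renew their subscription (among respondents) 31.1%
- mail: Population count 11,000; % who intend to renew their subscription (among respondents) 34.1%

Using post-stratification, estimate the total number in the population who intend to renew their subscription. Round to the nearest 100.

15,700

Each cell contributes its population count × the respondent rate:
  web: 9,500 × 30.2% = 2869
  app: 5,000 × 29.3% = 1465
  mobile: 24,500 × 31.1% = 7619.5
  mail: 11,000 × 34.1% = 3751
Estimated total = 15704.5 → 15,700.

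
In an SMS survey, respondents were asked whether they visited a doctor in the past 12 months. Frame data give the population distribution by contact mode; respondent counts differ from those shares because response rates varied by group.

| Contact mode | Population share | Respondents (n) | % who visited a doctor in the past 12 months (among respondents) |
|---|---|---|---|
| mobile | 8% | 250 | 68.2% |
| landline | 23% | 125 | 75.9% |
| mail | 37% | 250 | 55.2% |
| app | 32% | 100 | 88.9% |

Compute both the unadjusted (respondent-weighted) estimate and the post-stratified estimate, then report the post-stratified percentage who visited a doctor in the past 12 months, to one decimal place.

Naive respondent-only estimate (weights = respondent counts):
  (250/725)×68.2 + (125/725)×75.9 + (250/725)×55.2 + (100/725)×88.9 = 67.9%
Post-stratified estimate weights by population shares:
  0.08×68.2 + 0.23×75.9 + 0.37×55.2 + 0.32×88.9 = 71.785%

71.8%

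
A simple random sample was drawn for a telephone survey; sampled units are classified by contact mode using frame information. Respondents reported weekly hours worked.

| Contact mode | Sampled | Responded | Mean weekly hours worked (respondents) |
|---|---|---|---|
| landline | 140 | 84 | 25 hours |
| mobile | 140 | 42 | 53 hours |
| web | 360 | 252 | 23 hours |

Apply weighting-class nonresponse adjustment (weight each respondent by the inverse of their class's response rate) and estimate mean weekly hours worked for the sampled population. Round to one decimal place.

30.0

Response rates by class: landline 84/140 = 60%, mobile 42/140 = 30%, web 252/360 = 70%.
Weighting each respondent by the inverse class response rate inflates each class back to its sampled size, so the class weight is n_sampled:
  landline: 140 × 25 = 3500
  mobile: 140 × 53 = 7420
  web: 360 × 23 = 8280
Adjusted estimate = 19,200 / 640 = 30 → 30.0.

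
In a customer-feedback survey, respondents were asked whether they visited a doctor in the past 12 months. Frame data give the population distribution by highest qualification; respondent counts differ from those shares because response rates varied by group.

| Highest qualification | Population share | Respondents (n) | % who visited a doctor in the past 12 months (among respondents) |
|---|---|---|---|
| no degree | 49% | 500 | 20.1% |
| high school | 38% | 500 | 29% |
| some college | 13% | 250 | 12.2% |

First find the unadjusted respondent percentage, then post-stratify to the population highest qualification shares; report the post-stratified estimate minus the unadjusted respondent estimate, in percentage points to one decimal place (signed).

+0.4 percentage points

Without adjustment, the pooled respondent share is:
  (500/1250)×20.1 + (500/1250)×29 + (250/1250)×12.2 = 22.08%
Post-stratifying to population shares instead:
  0.49×20.1 + 0.38×29 + 0.13×12.2 = 22.455%
Difference = 22.455 − 22.08 = 0.375 pp.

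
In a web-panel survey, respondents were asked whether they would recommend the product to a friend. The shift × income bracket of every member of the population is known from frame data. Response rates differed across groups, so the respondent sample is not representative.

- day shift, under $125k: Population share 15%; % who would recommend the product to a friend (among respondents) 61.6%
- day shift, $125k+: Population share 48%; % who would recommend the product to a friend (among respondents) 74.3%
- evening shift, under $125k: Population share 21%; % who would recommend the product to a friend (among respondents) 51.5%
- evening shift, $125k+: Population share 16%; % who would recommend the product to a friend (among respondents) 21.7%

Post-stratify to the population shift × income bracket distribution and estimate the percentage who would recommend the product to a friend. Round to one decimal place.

Post-stratification weights by population share, not respondent share:
  day shift, under $125k: 0.15 × 61.6 = 9.24
  day shift, $125k+: 0.48 × 74.3 = 35.664
  evening shift, under $125k: 0.21 × 51.5 = 10.815
  evening shift, $125k+: 0.16 × 21.7 = 3.472
Post-stratified estimate = 59.191 → 59.2%.

59.2%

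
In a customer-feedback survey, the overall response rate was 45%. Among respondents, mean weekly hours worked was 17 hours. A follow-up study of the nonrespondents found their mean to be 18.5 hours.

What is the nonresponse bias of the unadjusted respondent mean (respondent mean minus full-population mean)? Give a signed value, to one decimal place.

-0.8

Nonresponse fraction = 1 − 0.45 = 0.55.
Bias = (nonresponse fraction) × (respondent mean − nonrespondent mean)
     = 0.55 × (17 − 18.5) = 0.55 × -1.5 = -0.825.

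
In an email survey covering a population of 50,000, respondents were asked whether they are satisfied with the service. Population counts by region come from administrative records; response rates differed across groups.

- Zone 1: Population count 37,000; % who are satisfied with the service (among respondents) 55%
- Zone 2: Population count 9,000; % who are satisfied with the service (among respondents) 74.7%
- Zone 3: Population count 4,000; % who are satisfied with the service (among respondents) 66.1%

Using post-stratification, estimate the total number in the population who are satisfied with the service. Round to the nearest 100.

Estimated count per cell = population count × respondent percentage:
  Zone 1: 37,000 × 55% = 20,350
  Zone 2: 9,000 × 74.7% = 6723
  Zone 3: 4,000 × 66.1% = 2644
Estimated total = 29,717 → 29,700.

29,700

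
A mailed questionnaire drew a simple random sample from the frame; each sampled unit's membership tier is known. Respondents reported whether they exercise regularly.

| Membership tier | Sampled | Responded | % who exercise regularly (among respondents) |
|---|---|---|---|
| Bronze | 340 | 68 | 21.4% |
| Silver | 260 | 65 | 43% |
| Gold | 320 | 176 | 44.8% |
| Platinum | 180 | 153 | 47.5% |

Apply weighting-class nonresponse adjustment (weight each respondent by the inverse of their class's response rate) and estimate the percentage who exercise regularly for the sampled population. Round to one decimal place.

37.6%

Class response rates: Bronze 68/340 = 20%, Silver 65/260 = 25%, Gold 176/320 = 55%, Platinum 153/180 = 85%.
With weight = n_sampled/n_responded per class, the weighted class total is n_sampled:
  Bronze: 340 × 21.4 = 7276
  Silver: 260 × 43 = 11,180
  Gold: 320 × 44.8 = 14,336
  Platinum: 180 × 47.5 = 8550
Adjusted estimate = 41,342 / 1,100 = 37.5836 → 37.6%.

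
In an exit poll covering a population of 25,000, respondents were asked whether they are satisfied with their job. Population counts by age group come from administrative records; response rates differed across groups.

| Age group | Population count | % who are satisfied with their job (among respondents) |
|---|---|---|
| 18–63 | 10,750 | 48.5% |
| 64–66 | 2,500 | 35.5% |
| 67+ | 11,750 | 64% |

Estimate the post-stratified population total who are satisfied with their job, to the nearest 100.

13,600

Each cell contributes its population count × the respondent rate:
  18–63: 10,750 × 48.5% = 5213.75
  64–66: 2,500 × 35.5% = 887.5
  67+: 11,750 × 64% = 7520
Estimated total = 13621.2 → 13,600.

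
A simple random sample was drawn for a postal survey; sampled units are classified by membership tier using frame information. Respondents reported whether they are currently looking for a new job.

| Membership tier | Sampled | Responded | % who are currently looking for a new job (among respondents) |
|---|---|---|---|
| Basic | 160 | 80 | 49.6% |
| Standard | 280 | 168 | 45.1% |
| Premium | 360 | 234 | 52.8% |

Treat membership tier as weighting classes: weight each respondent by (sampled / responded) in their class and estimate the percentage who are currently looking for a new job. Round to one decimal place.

49.5%

Response rates by class: Basic 80/160 = 50%, Standard 168/280 = 60%, Premium 234/360 = 65%.
Weighting each respondent by the inverse class response rate inflates each class back to its sampled size, so the class weight is n_sampled:
  Basic: 160 × 49.6 = 7936
  Standard: 280 × 45.1 = 12,628
  Premium: 360 × 52.8 = 19,008
Adjusted estimate = 39,572 / 800 = 49.465 → 49.5%.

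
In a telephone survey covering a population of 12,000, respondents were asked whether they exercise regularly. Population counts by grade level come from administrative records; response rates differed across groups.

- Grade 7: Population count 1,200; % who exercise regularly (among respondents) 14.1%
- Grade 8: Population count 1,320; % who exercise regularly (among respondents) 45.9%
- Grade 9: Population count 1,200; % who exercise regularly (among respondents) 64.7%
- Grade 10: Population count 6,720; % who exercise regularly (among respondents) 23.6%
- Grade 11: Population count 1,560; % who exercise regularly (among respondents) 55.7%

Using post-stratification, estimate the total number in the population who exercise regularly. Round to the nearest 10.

Each cell contributes its population count × the respondent rate:
  Grade 7: 1,200 × 14.1% = 169.2
  Grade 8: 1,320 × 45.9% = 605.88
  Grade 9: 1,200 × 64.7% = 776.4
  Grade 10: 6,720 × 23.6% = 1585.92
  Grade 11: 1,560 × 55.7% = 868.92
Estimated total = 4006.32 → 4,010.

4,010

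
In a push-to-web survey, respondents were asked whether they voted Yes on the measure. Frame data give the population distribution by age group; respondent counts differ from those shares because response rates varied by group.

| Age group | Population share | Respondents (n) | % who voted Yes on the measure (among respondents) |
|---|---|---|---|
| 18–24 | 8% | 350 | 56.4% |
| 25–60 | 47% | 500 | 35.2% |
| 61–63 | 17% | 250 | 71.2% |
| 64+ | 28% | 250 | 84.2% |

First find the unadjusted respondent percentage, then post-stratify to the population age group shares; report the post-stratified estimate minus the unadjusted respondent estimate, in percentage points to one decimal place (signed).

Unadjusted (pooled respondent) estimate weights by respondent counts:
  (350/1350)×56.4 + (500/1350)×35.2 + (250/1350)×71.2 + (250/1350)×84.2 = 56.437%
Post-stratifying to population shares instead:
  0.08×56.4 + 0.47×35.2 + 0.17×71.2 + 0.28×84.2 = 56.736%
Difference = 56.736 − 56.437 = 0.299 pp.

+0.3 percentage points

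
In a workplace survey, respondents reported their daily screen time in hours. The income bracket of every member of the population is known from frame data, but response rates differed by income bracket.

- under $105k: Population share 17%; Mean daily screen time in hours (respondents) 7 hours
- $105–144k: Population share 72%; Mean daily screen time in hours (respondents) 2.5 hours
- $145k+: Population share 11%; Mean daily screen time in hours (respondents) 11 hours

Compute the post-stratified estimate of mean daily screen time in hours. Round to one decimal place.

4.2

Reweight to the known income bracket distribution:
  under $105k: 0.17 × 7 = 1.19
  $105–144k: 0.72 × 2.5 = 1.8
  $145k+: 0.11 × 11 = 1.21
Post-stratified estimate = 4.2 → 4.2.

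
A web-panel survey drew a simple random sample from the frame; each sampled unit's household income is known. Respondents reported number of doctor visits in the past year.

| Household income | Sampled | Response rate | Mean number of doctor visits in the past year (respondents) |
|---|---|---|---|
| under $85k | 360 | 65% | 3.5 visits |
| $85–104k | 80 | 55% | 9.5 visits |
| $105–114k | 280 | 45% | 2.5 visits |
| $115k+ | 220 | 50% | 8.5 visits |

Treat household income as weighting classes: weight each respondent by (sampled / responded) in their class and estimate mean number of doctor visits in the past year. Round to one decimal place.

Weighting each respondent by the inverse class response rate inflates each class back to its sampled size, so the class weight is n_sampled:
  under $85k: 360 × 3.5 = 1260
  $85–104k: 80 × 9.5 = 760
  $105–114k: 280 × 2.5 = 700
  $115k+: 220 × 8.5 = 1870
Adjusted estimate = 4590 / 940 = 4.88298 → 4.9.

4.9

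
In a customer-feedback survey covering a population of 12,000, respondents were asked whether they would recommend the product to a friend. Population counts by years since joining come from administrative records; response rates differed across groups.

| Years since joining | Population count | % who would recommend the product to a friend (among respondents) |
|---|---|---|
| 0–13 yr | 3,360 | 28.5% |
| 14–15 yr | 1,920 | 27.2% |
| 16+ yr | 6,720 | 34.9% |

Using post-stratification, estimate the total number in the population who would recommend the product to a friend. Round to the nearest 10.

3,830

Apply each group's respondent rate to its population count:
  0–13 yr: 3,360 × 28.5% = 957.6
  14–15 yr: 1,920 × 27.2% = 522.24
  16+ yr: 6,720 × 34.9% = 2345.28
Estimated total = 3825.12 → 3,830.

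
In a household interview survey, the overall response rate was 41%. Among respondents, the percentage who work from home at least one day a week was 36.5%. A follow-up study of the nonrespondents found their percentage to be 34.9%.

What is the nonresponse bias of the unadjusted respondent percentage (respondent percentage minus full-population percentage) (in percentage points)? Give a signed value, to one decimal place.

+0.9 percentage points

Nonresponse fraction = 1 − 0.41 = 0.59.
Bias = (nonresponse fraction) × (respondent percentage − nonrespondent percentage)
     = 0.59 × (36.5 − 34.9) = 0.59 × 1.6 = 0.944.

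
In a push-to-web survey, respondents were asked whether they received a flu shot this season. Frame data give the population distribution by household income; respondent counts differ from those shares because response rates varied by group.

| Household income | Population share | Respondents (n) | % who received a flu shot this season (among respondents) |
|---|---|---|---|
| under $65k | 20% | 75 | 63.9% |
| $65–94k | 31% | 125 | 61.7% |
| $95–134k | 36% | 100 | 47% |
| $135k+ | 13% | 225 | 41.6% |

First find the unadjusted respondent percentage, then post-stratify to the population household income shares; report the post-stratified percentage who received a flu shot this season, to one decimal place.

54.2%

Unadjusted (pooled respondent) estimate weights by respondent counts:
  (75/525)×63.9 + (125/525)×61.7 + (100/525)×47 + (225/525)×41.6 = 50.6%
Post-stratifying to population shares instead:
  0.2×63.9 + 0.31×61.7 + 0.36×47 + 0.13×41.6 = 54.235%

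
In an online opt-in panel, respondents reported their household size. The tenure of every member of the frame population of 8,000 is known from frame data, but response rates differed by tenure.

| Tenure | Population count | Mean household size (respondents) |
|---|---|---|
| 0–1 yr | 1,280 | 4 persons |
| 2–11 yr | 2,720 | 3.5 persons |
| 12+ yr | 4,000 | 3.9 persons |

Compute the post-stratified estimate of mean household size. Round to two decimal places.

3.78

Each cell contributes population-share × respondent value:
  0–1 yr: (1,280/8,000) × 4 = 0.64
  2–11 yr: (2,720/8,000) × 3.5 = 1.19
  12+ yr: (4,000/8,000) × 3.9 = 1.95
Post-stratified estimate = 3.78 → 3.78.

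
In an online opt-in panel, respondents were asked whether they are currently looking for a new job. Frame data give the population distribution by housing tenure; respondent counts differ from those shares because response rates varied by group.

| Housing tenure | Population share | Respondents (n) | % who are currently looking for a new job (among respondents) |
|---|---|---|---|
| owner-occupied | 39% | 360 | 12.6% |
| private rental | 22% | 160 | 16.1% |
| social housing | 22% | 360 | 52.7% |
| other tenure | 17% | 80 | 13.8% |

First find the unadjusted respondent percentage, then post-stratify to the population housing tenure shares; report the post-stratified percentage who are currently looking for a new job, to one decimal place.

Without adjustment, the pooled respondent share is:
  (360/960)×12.6 + (160/960)×16.1 + (360/960)×52.7 + (80/960)×13.8 = 28.3208%
Post-stratifying to population shares instead:
  0.39×12.6 + 0.22×16.1 + 0.22×52.7 + 0.17×13.8 = 22.396%

22.4%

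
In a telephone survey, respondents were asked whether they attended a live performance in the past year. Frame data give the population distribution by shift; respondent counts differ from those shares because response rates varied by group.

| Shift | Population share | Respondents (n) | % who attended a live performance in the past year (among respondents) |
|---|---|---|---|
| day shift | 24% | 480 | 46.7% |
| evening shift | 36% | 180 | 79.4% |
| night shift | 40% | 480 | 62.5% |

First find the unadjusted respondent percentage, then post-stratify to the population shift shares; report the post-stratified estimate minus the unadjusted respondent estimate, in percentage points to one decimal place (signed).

Without adjustment, the pooled respondent share is:
  (480/1140)×46.7 + (180/1140)×79.4 + (480/1140)×62.5 = 58.5158%
Post-stratifying to population shares instead:
  0.24×46.7 + 0.36×79.4 + 0.4×62.5 = 64.792%
Difference = 64.792 − 58.5158 = 6.2762 pp.

+6.3 percentage points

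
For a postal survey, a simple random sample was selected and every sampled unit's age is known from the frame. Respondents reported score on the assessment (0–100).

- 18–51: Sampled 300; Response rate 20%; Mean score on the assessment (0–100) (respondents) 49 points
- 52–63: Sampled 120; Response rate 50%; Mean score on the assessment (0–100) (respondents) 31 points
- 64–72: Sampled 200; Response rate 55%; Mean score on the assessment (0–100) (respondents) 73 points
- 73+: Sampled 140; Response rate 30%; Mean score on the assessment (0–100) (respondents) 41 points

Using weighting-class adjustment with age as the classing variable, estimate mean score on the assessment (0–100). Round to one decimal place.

51.0

Weighting each respondent by the inverse class response rate inflates each class back to its sampled size, so the class weight is n_sampled:
  18–51: 300 × 49 = 14,700
  52–63: 120 × 31 = 3720
  64–72: 200 × 73 = 14,600
  73+: 140 × 41 = 5740
Adjusted estimate = 38,760 / 760 = 51 → 51.0.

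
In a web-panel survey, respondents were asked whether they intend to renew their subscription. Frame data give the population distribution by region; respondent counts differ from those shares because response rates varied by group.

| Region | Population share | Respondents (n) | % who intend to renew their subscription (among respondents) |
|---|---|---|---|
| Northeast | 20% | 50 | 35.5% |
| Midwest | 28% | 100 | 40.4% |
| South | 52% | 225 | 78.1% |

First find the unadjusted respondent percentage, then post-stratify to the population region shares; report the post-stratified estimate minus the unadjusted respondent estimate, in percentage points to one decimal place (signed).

Without adjustment, the pooled respondent share is:
  (50/375)×35.5 + (100/375)×40.4 + (225/375)×78.1 = 62.3667%
Post-stratified estimate weights by population shares:
  0.2×35.5 + 0.28×40.4 + 0.52×78.1 = 59.024%
Difference = 59.024 − 62.3667 = -3.3427 pp.

-3.3 percentage points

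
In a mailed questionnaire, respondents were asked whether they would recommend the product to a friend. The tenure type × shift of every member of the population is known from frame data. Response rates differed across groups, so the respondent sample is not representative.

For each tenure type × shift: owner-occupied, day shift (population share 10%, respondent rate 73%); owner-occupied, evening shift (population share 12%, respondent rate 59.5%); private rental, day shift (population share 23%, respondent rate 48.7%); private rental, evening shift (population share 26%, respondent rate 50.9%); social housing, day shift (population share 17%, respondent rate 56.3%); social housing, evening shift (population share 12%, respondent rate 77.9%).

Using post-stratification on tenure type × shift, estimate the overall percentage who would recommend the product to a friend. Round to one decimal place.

Reweight to the known tenure type × shift distribution:
  owner-occupied, day shift: 0.1 × 73 = 7.3
  owner-occupied, evening shift: 0.12 × 59.5 = 7.14
  private rental, day shift: 0.23 × 48.7 = 11.201
  private rental, evening shift: 0.26 × 50.9 = 13.234
  social housing, day shift: 0.17 × 56.3 = 9.571
  social housing, evening shift: 0.12 × 77.9 = 9.348
Post-stratified estimate = 57.794 → 57.8%.

57.8%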